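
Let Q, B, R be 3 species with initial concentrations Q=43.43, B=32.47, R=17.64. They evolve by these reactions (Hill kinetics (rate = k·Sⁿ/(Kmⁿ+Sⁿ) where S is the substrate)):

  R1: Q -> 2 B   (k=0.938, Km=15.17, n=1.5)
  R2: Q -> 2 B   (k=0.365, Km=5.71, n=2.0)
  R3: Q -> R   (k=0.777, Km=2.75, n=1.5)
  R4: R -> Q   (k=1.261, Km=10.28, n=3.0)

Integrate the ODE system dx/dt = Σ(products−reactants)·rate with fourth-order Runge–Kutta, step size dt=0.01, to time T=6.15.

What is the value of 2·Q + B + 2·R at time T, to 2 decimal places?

Value at T = 154.61

Check how each reaction changes W = 2·Q + B + 2·R (weight of products minus weight of reactants):
R1: Q -> 2 B: (1·2) − (2·1) = 2 − 2 = 0
R2: Q -> 2 B: (1·2) − (2·1) = 2 − 2 = 0
R3: Q -> R: (2·1) − (2·1) = 2 − 2 = 0
R4: R -> Q: (2·1) − (2·1) = 2 − 2 = 0
Every reaction leaves W unchanged, so W is conserved and no simulation is needed: W(T) = W(0) = 2·43.43 + 32.47 + 2·17.64 = 154.61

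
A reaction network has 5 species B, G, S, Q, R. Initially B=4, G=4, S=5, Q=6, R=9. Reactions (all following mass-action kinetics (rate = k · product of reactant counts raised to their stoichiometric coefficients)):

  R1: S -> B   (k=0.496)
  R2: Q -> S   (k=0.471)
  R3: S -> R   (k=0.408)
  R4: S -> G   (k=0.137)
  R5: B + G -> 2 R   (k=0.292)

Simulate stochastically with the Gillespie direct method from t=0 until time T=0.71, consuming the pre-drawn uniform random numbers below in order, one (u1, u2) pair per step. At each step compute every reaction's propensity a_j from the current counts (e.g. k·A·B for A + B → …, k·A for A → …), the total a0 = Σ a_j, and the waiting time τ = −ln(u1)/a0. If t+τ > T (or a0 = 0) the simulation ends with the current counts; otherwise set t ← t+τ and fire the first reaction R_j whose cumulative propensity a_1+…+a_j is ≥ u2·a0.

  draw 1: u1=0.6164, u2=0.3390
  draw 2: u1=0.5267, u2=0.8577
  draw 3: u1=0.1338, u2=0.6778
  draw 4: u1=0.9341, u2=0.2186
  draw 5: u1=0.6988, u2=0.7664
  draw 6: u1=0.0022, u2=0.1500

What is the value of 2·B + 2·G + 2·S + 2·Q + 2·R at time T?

Check how each reaction changes W = 2·B + 2·G + 2·S + 2·Q + 2·R (weight of products minus weight of reactants):
R1: S -> B: (2·1) − (2·1) = 2 − 2 = 0
R2: Q -> S: (2·1) − (2·1) = 2 − 2 = 0
R3: S -> R: (2·1) − (2·1) = 2 − 2 = 0
R4: S -> G: (2·1) − (2·1) = 2 − 2 = 0
R5: B + G -> 2 R: (2·2) − (2·1 + 2·1) = 4 − 4 = 0
Every reaction leaves W unchanged, so W is conserved and no simulation is needed: W(T) = W(0) = 2·4 + 2·4 + 2·5 + 2·6 + 2·9 = 56

Value at T = 56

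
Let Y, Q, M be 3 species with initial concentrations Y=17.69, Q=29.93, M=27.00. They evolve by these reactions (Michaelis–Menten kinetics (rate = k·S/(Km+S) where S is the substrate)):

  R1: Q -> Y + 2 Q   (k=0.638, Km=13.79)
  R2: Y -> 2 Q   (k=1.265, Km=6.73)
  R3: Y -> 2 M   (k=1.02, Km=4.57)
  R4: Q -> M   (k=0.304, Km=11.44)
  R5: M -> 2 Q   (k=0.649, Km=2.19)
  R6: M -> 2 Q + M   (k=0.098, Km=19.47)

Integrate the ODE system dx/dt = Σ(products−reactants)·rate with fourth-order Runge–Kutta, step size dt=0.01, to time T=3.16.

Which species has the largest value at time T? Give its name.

RK4 with dt=0.01: 316 steps to T=3.16. Trajectory (selected grid times):
t=0.00: Y=17.69 Q=29.93 M=27.00
t=0.35: Y=17.24 Q=31.11 M=27.43
t=0.70: Y=16.80 Q=32.28 M=27.86
t=1.05: Y=16.36 Q=33.45 M=28.29
t=1.40: Y=15.93 Q=34.62 M=28.72
t=1.76: Y=15.49 Q=35.81 M=29.15
t=2.11: Y=15.07 Q=36.97 M=29.57
t=2.46: Y=14.66 Q=38.13 M=29.99
t=2.81: Y=14.25 Q=39.28 M=30.40
t=3.16: Y=13.84 Q=40.43 M=30.81
At T=3.16: Y=13.84 Q=40.43 M=30.81; the largest is Q.

Dominant species at T: Q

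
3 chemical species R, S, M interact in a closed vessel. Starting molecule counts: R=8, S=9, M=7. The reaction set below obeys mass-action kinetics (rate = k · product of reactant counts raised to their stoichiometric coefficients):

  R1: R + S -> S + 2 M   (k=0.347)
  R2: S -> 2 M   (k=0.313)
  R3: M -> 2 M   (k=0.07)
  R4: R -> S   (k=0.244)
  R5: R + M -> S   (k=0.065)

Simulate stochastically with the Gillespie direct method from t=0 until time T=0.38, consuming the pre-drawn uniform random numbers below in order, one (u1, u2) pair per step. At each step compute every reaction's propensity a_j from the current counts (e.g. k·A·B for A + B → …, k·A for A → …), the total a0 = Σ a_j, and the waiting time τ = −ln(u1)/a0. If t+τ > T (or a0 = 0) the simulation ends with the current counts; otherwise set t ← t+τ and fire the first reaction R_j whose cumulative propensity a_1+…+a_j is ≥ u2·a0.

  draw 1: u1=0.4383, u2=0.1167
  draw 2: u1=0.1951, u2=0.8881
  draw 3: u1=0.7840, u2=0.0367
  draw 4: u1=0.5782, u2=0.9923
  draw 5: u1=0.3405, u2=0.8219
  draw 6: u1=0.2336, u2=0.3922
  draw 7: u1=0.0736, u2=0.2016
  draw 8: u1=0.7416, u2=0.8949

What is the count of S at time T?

S at T = 10

t=0.000: R=8 S=9 M=7
Draw 1: a1=24.984, a2=2.817, a3=0.490, a4=1.952, a5=3.640, a0=33.883; τ=−ln(0.4383)/33.883=0.024 → t=0.024; u2·a0=0.1167·33.883=3.954 ≤ a1=24.984 → R1 fires; R=7 S=9 M=9
Draw 2: a1=21.861, a2=2.817, a3=0.630, a4=1.708, a5=4.095, a0=31.111; τ=−ln(0.1951)/31.111=0.053 → t=0.077; u2·a0=0.8881·31.111=27.630; a1+…+a4=27.016 < 27.630 ≤ a1+…+a5=31.111 → R5 fires; R=6 S=10 M=8
Draw 3: a1=20.820, a2=3.130, a3=0.560, a4=1.464, a5=3.120, a0=29.094; τ=−ln(0.7840)/29.094=0.008 → t=0.085; u2·a0=0.0367·29.094=1.068 ≤ a1=20.820 → R1 fires; R=5 S=10 M=10
Draw 4: a1=17.350, a2=3.130, a3=0.700, a4=1.220, a5=3.250, a0=25.650; τ=−ln(0.5782)/25.650=0.021 → t=0.107; u2·a0=0.9923·25.650=25.452; a1+…+a4=22.400 < 25.452 ≤ a1+…+a5=25.650 → R5 fires; R=4 S=11 M=9
Draw 5: a1=15.268, a2=3.443, a3=0.630, a4=0.976, a5=2.340, a0=22.657; τ=−ln(0.3405)/22.657=0.048 → t=0.154; u2·a0=0.8219·22.657=18.622; a1=15.268 < 18.622 ≤ a1+a2=18.711 → R2 fires; R=4 S=10 M=11
Draw 6: a1=13.880, a2=3.130, a3=0.770, a4=0.976, a5=2.860, a0=21.616; τ=−ln(0.2336)/21.616=0.067 → t=0.221; u2·a0=0.3922·21.616=8.478 ≤ a1=13.880 → R1 fires; R=3 S=10 M=13
Draw 7: a1=10.410, a2=3.130, a3=0.910, a4=0.732, a5=2.535, a0=17.717; τ=−ln(0.0736)/17.717=0.147 → t=0.369; u2·a0=0.2016·17.717=3.572 ≤ a1=10.410 → R1 fires; R=2 S=10 M=15
Draw 8: a1=6.940, a2=3.130, a3=1.050, a4=0.488, a5=1.950, a0=13.558; τ=−ln(0.7416)/13.558=0.022 → t=0.391 > T=0.38: stop.
Read off S at T=0.38: 10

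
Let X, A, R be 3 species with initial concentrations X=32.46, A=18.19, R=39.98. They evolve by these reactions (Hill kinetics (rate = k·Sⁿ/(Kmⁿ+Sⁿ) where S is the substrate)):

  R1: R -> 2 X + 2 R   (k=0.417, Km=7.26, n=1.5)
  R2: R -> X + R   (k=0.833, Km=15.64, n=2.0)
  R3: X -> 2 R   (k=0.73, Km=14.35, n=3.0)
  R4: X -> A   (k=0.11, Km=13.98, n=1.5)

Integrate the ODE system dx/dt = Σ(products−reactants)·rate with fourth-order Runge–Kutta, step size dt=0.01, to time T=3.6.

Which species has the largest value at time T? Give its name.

RK4 with dt=0.01: 360 steps to T=3.6. Trajectory (selected grid times):
t=0.00: X=32.46 A=18.19 R=39.98
t=0.40: X=32.76 A=18.22 R=40.67
t=0.80: X=33.05 A=18.26 R=41.37
t=1.20: X=33.35 A=18.29 R=42.06
t=1.60: X=33.65 A=18.33 R=42.76
t=2.00: X=33.95 A=18.36 R=43.46
t=2.40: X=34.25 A=18.40 R=44.16
t=2.80: X=34.56 A=18.43 R=44.86
t=3.20: X=34.86 A=18.47 R=45.56
t=3.60: X=35.16 A=18.50 R=46.27
At T=3.6: X=35.16 A=18.50 R=46.27; the largest is R.

Dominant species at T: R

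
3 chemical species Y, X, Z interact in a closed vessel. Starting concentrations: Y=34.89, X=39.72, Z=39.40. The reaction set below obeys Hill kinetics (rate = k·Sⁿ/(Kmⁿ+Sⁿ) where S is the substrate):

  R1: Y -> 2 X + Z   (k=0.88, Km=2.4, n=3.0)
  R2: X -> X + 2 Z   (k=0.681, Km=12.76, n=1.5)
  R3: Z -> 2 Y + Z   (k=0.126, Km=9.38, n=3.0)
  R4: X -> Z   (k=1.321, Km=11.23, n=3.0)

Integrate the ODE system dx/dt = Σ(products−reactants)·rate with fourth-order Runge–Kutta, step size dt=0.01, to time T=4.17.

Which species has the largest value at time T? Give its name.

Dominant species at T: Z

RK4 with dt=0.01: 417 steps to T=4.17. Trajectory (selected grid times):
t=0.00: Y=34.89 X=39.72 Z=39.40
t=0.46: Y=34.60 X=39.93 Z=40.93
t=0.93: Y=34.30 X=40.15 Z=42.49
t=1.39: Y=34.01 X=40.37 Z=44.02
t=1.85: Y=33.72 X=40.58 Z=45.56
t=2.32: Y=33.43 X=40.80 Z=47.12
t=2.78: Y=33.14 X=41.02 Z=48.66
t=3.24: Y=32.85 X=41.23 Z=50.19
t=3.71: Y=32.55 X=41.45 Z=51.76
t=4.17: Y=32.26 X=41.66 Z=53.29
At T=4.17: Y=32.26 X=41.66 Z=53.29; the largest is Z.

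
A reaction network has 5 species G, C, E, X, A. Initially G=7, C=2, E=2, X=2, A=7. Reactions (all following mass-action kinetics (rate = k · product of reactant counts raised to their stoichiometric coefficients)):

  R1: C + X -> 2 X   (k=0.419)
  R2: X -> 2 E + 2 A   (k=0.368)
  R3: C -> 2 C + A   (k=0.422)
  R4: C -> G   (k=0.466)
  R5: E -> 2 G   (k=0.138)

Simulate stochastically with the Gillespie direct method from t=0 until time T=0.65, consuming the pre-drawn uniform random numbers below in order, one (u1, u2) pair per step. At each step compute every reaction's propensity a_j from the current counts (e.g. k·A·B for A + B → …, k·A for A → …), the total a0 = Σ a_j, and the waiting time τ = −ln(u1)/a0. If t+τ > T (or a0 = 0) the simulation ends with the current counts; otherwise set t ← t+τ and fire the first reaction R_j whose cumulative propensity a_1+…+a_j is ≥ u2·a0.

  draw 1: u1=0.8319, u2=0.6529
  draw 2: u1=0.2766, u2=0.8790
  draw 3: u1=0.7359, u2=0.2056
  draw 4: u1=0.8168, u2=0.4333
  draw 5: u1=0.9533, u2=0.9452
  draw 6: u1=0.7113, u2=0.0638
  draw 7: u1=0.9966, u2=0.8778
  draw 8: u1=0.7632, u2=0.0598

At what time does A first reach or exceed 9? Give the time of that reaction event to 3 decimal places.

Threshold first reached at t = 0.375

t=0.000: G=7 C=2 E=2 X=2 A=7
Draw 1: a1=1.676, a2=0.736, a3=0.844, a4=0.932, a5=0.276, a0=4.464; τ=−ln(0.8319)/4.464=0.041 → t=0.041; u2·a0=0.6529·4.464=2.915; a1+a2=2.412 < 2.915 ≤ a1+…+a3=3.256 → R3 fires; G=7 C=3 E=2 X=2 A=8
Draw 2: a1=2.514, a2=0.736, a3=1.266, a4=1.398, a5=0.276, a0=6.190; τ=−ln(0.2766)/6.190=0.208 → t=0.249; u2·a0=0.8790·6.190=5.441; a1+…+a3=4.516 < 5.441 ≤ a1+…+a4=5.914 → R4 fires; G=8 C=2 E=2 X=2 A=8
Draw 3: a1=1.676, a2=0.736, a3=0.844, a4=0.932, a5=0.276, a0=4.464; τ=−ln(0.7359)/4.464=0.069 → t=0.318; u2·a0=0.2056·4.464=0.918 ≤ a1=1.676 → R1 fires; G=8 C=1 E=2 X=3 A=8
Draw 4: a1=1.257, a2=1.104, a3=0.422, a4=0.466, a5=0.276, a0=3.525; τ=−ln(0.8168)/3.525=0.057 → t=0.375; u2·a0=0.4333·3.525=1.527; a1=1.257 < 1.527 ≤ a1+a2=2.361 → R2 fires; G=8 C=1 E=4 X=2 A=10
Draw 5: a1=0.838, a2=0.736, a3=0.422, a4=0.466, a5=0.552, a0=3.014; τ=−ln(0.9533)/3.014=0.016 → t=0.391; u2·a0=0.9452·3.014=2.849; a1+…+a4=2.462 < 2.849 ≤ a1+…+a5=3.014 → R5 fires; G=10 C=1 E=3 X=2 A=10
Draw 6: a1=0.838, a2=0.736, a3=0.422, a4=0.466, a5=0.414, a0=2.876; τ=−ln(0.7113)/2.876=0.118 → t=0.509; u2·a0=0.0638·2.876=0.183 ≤ a1=0.838 → R1 fires; G=10 C=0 E=3 X=3 A=10
Draw 7: a1=0.000, a2=1.104, a3=0.000, a4=0.000, a5=0.414, a0=1.518; τ=−ln(0.9966)/1.518=0.002 → t=0.512; u2·a0=0.8778·1.518=1.333; a1+…+a4=1.104 < 1.333 ≤ a1+…+a5=1.518 → R5 fires; G=12 C=0 E=2 X=3 A=10
Draw 8: a1=0.000, a2=1.104, a3=0.000, a4=0.000, a5=0.276, a0=1.380; τ=−ln(0.7632)/1.380=0.196 → t=0.707 > T=0.65: stop.
A first becomes ≥ 9 when it reaches 10 at the event at t=0.375.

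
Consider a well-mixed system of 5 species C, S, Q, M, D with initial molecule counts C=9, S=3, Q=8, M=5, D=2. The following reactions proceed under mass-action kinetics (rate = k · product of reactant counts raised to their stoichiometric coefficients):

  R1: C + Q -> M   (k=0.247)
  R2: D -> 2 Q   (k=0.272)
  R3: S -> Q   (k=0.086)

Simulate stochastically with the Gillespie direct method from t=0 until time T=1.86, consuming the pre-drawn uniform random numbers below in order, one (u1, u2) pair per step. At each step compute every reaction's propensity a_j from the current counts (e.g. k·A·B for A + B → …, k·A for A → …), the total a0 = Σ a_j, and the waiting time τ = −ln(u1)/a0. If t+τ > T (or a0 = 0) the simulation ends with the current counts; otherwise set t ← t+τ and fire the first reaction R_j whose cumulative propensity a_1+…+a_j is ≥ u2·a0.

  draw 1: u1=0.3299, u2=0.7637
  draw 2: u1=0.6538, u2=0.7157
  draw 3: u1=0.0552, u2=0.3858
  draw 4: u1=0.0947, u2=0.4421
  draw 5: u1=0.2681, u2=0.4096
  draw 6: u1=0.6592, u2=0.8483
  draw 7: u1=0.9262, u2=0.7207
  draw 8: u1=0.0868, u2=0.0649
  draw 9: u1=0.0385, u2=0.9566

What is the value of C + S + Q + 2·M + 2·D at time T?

Value at T = 34

Check how each reaction changes W = C + S + Q + 2·M + 2·D (weight of products minus weight of reactants):
R1: C + Q -> M: (2·1) − (1·1 + 1·1) = 2 − 2 = 0
R2: D -> 2 Q: (1·2) − (2·1) = 2 − 2 = 0
R3: S -> Q: (1·1) − (1·1) = 1 − 1 = 0
Every reaction leaves W unchanged, so W is conserved and no simulation is needed: W(T) = W(0) = 9 + 3 + 8 + 2·5 + 2·2 = 34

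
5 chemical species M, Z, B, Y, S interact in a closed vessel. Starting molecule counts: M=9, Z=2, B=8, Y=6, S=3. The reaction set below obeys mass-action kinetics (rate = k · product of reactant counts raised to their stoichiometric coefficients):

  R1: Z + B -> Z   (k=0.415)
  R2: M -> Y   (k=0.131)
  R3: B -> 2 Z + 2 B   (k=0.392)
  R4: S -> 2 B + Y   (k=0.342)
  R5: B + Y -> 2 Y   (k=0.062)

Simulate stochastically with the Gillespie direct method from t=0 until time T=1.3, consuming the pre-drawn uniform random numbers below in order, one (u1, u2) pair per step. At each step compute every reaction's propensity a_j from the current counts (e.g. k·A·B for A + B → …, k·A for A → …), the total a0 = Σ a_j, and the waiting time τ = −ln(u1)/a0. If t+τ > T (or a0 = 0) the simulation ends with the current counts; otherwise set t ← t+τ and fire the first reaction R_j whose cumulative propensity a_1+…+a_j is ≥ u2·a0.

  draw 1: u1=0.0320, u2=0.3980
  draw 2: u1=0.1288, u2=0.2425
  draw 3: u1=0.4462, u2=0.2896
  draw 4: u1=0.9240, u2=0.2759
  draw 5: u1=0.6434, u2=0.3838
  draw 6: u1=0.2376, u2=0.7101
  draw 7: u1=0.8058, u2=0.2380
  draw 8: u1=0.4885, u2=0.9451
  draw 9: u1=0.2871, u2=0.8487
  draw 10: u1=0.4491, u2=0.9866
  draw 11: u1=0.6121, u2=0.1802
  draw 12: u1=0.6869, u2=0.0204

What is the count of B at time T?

t=0.000: M=9 Z=2 B=8 Y=6 S=3
Draw 1: a1=6.640, a2=1.179, a3=3.136, a4=1.026, a5=2.976, a0=14.957; τ=−ln(0.0320)/14.957=0.230 → t=0.230; u2·a0=0.3980·14.957=5.953 ≤ a1=6.640 → R1 fires; M=9 Z=2 B=7 Y=6 S=3
Draw 2: a1=5.810, a2=1.179, a3=2.744, a4=1.026, a5=2.604, a0=13.363; τ=−ln(0.1288)/13.363=0.153 → t=0.383; u2·a0=0.2425·13.363=3.241 ≤ a1=5.810 → R1 fires; M=9 Z=2 B=6 Y=6 S=3
Draw 3: a1=4.980, a2=1.179, a3=2.352, a4=1.026, a5=2.232, a0=11.769; τ=−ln(0.4462)/11.769=0.069 → t=0.452; u2·a0=0.2896·11.769=3.408 ≤ a1=4.980 → R1 fires; M=9 Z=2 B=5 Y=6 S=3
Draw 4: a1=4.150, a2=1.179, a3=1.960, a4=1.026, a5=1.860, a0=10.175; τ=−ln(0.9240)/10.175=0.008 → t=0.460; u2·a0=0.2759·10.175=2.807 ≤ a1=4.150 → R1 fires; M=9 Z=2 B=4 Y=6 S=3
Draw 5: a1=3.320, a2=1.179, a3=1.568, a4=1.026, a5=1.488, a0=8.581; τ=−ln(0.6434)/8.581=0.051 → t=0.511; u2·a0=0.3838·8.581=3.293 ≤ a1=3.320 → R1 fires; M=9 Z=2 B=3 Y=6 S=3
Draw 6: a1=2.490, a2=1.179, a3=1.176, a4=1.026, a5=1.116, a0=6.987; τ=−ln(0.2376)/6.987=0.206 → t=0.717; u2·a0=0.7101·6.987=4.961; a1+…+a3=4.845 < 4.961 ≤ a1+…+a4=5.871 → R4 fires; M=9 Z=2 B=5 Y=7 S=2
Draw 7: a1=4.150, a2=1.179, a3=1.960, a4=0.684, a5=2.170, a0=10.143; τ=−ln(0.8058)/10.143=0.021 → t=0.738; u2·a0=0.2380·10.143=2.414 ≤ a1=4.150 → R1 fires; M=9 Z=2 B=4 Y=7 S=2
Draw 8: a1=3.320, a2=1.179, a3=1.568, a4=0.684, a5=1.736, a0=8.487; τ=−ln(0.4885)/8.487=0.084 → t=0.823; u2·a0=0.9451·8.487=8.021; a1+…+a4=6.751 < 8.021 ≤ a1+…+a5=8.487 → R5 fires; M=9 Z=2 B=3 Y=8 S=2
Draw 9: a1=2.490, a2=1.179, a3=1.176, a4=0.684, a5=1.488, a0=7.017; τ=−ln(0.2871)/7.017=0.178 → t=1.000; u2·a0=0.8487·7.017=5.955; a1+…+a4=5.529 < 5.955 ≤ a1+…+a5=7.017 → R5 fires; M=9 Z=2 B=2 Y=9 S=2
Draw 10: a1=1.660, a2=1.179, a3=0.784, a4=0.684, a5=1.116, a0=5.423; τ=−ln(0.4491)/5.423=0.148 → t=1.148; u2·a0=0.9866·5.423=5.350; a1+…+a4=4.307 < 5.350 ≤ a1+…+a5=5.423 → R5 fires; M=9 Z=2 B=1 Y=10 S=2
Draw 11: a1=0.830, a2=1.179, a3=0.392, a4=0.684, a5=0.620, a0=3.705; τ=−ln(0.6121)/3.705=0.132 → t=1.281; u2·a0=0.1802·3.705=0.668 ≤ a1=0.830 → R1 fires; M=9 Z=2 B=0 Y=10 S=2
Draw 12: a1=0.000, a2=1.179, a3=0.000, a4=0.684, a5=0.000, a0=1.863; τ=−ln(0.6869)/1.863=0.202 → t=1.482 > T=1.3: stop.
Read off B at T=1.3: 0

B at T = 0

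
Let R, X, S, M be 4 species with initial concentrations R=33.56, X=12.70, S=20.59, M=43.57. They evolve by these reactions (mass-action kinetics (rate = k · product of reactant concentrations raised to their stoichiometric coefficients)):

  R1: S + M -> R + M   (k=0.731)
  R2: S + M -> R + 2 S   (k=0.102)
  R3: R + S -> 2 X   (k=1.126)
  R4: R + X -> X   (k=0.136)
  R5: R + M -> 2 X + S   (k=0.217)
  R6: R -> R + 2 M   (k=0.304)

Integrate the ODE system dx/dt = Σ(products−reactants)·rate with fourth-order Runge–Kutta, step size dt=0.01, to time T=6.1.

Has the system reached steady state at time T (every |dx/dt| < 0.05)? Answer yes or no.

Steady state at T: yes

RK4 with dt=0.01: 610 steps to T=6.1. Trajectory (selected grid times):
t=0.00: R=33.56 X=12.70 S=20.59 M=43.57
t=0.68: R=0.12 X=88.90 S=0.07 M=22.42
t=1.36: R=0.00 X=89.09 S=0.00 M=22.32
t=2.03: R=0.00 X=89.09 S=0.00 M=22.32
t=2.71: R=0.00 X=89.09 S=0.00 M=22.32
t=3.39: R=0.00 X=89.09 S=0.00 M=22.32
t=4.07: R=0.00 X=89.09 S=0.00 M=22.32
t=4.74: R=0.00 X=89.09 S=0.00 M=22.32
t=5.42: R=0.00 X=89.09 S=0.00 M=22.32
t=6.10: R=0.00 X=89.09 S=0.00 M=22.32
Rates at T: R1=0.0000, R2=0.0000, R3=0.0000, R4=0.0000, R5=0.0000, R6=0.0000
dx/dt at T (Σ net stoichiometry × rate): R=-0.0000, X=+0.0000, S=-0.0000, M=-0.0000
Largest |dx/dt| is |+0.0000| (X) < 0.05 → steady.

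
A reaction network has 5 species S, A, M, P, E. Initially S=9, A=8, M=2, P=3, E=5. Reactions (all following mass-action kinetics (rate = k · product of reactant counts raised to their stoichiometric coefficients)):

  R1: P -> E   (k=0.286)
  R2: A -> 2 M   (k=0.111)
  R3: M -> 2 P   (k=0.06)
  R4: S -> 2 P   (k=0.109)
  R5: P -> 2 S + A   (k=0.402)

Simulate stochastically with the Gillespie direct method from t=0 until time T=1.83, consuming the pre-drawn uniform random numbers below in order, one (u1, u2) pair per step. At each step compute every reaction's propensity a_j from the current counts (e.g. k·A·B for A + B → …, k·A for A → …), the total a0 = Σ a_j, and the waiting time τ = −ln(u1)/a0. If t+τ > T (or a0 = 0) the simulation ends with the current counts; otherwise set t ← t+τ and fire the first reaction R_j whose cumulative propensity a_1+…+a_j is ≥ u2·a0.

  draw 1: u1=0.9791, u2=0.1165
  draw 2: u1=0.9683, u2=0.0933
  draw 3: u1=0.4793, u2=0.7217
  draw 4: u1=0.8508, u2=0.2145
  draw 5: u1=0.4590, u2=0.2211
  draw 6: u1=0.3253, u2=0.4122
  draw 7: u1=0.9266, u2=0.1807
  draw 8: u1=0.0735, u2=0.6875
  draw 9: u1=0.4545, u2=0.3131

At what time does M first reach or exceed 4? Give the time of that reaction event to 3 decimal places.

t=0.000: S=9 A=8 M=2 P=3 E=5
Draw 1: a1=0.858, a2=0.888, a3=0.120, a4=0.981, a5=1.206, a0=4.053; τ=−ln(0.9791)/4.053=0.005 → t=0.005; u2·a0=0.1165·4.053=0.472 ≤ a1=0.858 → R1 fires; S=9 A=8 M=2 P=2 E=6
Draw 2: a1=0.572, a2=0.888, a3=0.120, a4=0.981, a5=0.804, a0=3.365; τ=−ln(0.9683)/3.365=0.010 → t=0.015; u2·a0=0.0933·3.365=0.314 ≤ a1=0.572 → R1 fires; S=9 A=8 M=2 P=1 E=7
Draw 3: a1=0.286, a2=0.888, a3=0.120, a4=0.981, a5=0.402, a0=2.677; τ=−ln(0.4793)/2.677=0.275 → t=0.290; u2·a0=0.7217·2.677=1.932; a1+…+a3=1.294 < 1.932 ≤ a1+…+a4=2.275 → R4 fires; S=8 A=8 M=2 P=3 E=7
Draw 4: a1=0.858, a2=0.888, a3=0.120, a4=0.872, a5=1.206, a0=3.944; τ=−ln(0.8508)/3.944=0.041 → t=0.330; u2·a0=0.2145·3.944=0.846 ≤ a1=0.858 → R1 fires; S=8 A=8 M=2 P=2 E=8
Draw 5: a1=0.572, a2=0.888, a3=0.120, a4=0.872, a5=0.804, a0=3.256; τ=−ln(0.4590)/3.256=0.239 → t=0.570; u2·a0=0.2211·3.256=0.720; a1=0.572 < 0.720 ≤ a1+a2=1.460 → R2 fires; S=8 A=7 M=4 P=2 E=8
Draw 6: a1=0.572, a2=0.777, a3=0.240, a4=0.872, a5=0.804, a0=3.265; τ=−ln(0.3253)/3.265=0.344 → t=0.914; u2·a0=0.4122·3.265=1.346; a1=0.572 < 1.346 ≤ a1+a2=1.349 → R2 fires; S=8 A=6 M=6 P=2 E=8
Draw 7: a1=0.572, a2=0.666, a3=0.360, a4=0.872, a5=0.804, a0=3.274; τ=−ln(0.9266)/3.274=0.023 → t=0.937; u2·a0=0.1807·3.274=0.592; a1=0.572 < 0.592 ≤ a1+a2=1.238 → R2 fires; S=8 A=5 M=8 P=2 E=8
Draw 8: a1=0.572, a2=0.555, a3=0.480, a4=0.872, a5=0.804, a0=3.283; τ=−ln(0.0735)/3.283=0.795 → t=1.732; u2·a0=0.6875·3.283=2.257; a1+…+a3=1.607 < 2.257 ≤ a1+…+a4=2.479 → R4 fires; S=7 A=5 M=8 P=4 E=8
Draw 9: a1=1.144, a2=0.555, a3=0.480, a4=0.763, a5=1.608, a0=4.550; τ=−ln(0.4545)/4.550=0.173 → t=1.905 > T=1.83: stop.
M first becomes ≥ 4 when it reaches 4 at the event at t=0.570.

Threshold first reached at t = 0.570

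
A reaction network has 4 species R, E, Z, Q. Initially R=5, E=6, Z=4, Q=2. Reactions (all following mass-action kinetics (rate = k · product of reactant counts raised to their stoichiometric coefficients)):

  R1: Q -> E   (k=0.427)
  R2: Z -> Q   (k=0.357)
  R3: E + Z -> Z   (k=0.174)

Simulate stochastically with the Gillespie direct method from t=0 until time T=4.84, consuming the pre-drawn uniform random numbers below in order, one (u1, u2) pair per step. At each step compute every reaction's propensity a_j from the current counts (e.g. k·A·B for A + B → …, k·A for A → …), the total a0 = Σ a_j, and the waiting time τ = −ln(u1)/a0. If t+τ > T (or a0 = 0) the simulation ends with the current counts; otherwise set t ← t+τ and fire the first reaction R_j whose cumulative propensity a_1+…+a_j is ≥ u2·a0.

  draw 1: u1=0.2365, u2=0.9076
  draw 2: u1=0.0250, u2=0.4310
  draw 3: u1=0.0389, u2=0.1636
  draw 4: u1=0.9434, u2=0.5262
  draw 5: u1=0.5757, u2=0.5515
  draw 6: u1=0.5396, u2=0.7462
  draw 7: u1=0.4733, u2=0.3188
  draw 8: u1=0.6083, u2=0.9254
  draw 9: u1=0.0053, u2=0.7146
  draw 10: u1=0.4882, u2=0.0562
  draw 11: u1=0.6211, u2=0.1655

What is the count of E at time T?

E at T = 2

t=0.000: R=5 E=6 Z=4 Q=2
Draw 1: a1=0.854, a2=1.428, a3=4.176, a0=6.458; τ=−ln(0.2365)/6.458=0.223 → t=0.223; u2·a0=0.9076·6.458=5.861; a1+a2=2.282 < 5.861 ≤ a1+…+a3=6.458 → R3 fires; R=5 E=5 Z=4 Q=2
Draw 2: a1=0.854, a2=1.428, a3=3.480, a0=5.762; τ=−ln(0.0250)/5.762=0.640 → t=0.863; u2·a0=0.4310·5.762=2.483; a1+a2=2.282 < 2.483 ≤ a1+…+a3=5.762 → R3 fires; R=5 E=4 Z=4 Q=2
Draw 3: a1=0.854, a2=1.428, a3=2.784, a0=5.066; τ=−ln(0.0389)/5.066=0.641 → t=1.504; u2·a0=0.1636·5.066=0.829 ≤ a1=0.854 → R1 fires; R=5 E=5 Z=4 Q=1
Draw 4: a1=0.427, a2=1.428, a3=3.480, a0=5.335; τ=−ln(0.9434)/5.335=0.011 → t=1.515; u2·a0=0.5262·5.335=2.807; a1+a2=1.855 < 2.807 ≤ a1+…+a3=5.335 → R3 fires; R=5 E=4 Z=4 Q=1
Draw 5: a1=0.427, a2=1.428, a3=2.784, a0=4.639; τ=−ln(0.5757)/4.639=0.119 → t=1.634; u2·a0=0.5515·4.639=2.558; a1+a2=1.855 < 2.558 ≤ a1+…+a3=4.639 → R3 fires; R=5 E=3 Z=4 Q=1
Draw 6: a1=0.427, a2=1.428, a3=2.088, a0=3.943; τ=−ln(0.5396)/3.943=0.156 → t=1.791; u2·a0=0.7462·3.943=2.942; a1+a2=1.855 < 2.942 ≤ a1+…+a3=3.943 → R3 fires; R=5 E=2 Z=4 Q=1
Draw 7: a1=0.427, a2=1.428, a3=1.392, a0=3.247; τ=−ln(0.4733)/3.247=0.230 → t=2.021; u2·a0=0.3188·3.247=1.035; a1=0.427 < 1.035 ≤ a1+a2=1.855 → R2 fires; R=5 E=2 Z=3 Q=2
Draw 8: a1=0.854, a2=1.071, a3=1.044, a0=2.969; τ=−ln(0.6083)/2.969=0.167 → t=2.189; u2·a0=0.9254·2.969=2.748; a1+a2=1.925 < 2.748 ≤ a1+…+a3=2.969 → R3 fires; R=5 E=1 Z=3 Q=2
Draw 9: a1=0.854, a2=1.071, a3=0.522, a0=2.447; τ=−ln(0.0053)/2.447=2.141 → t=4.330; u2·a0=0.7146·2.447=1.749; a1=0.854 < 1.749 ≤ a1+a2=1.925 → R2 fires; R=5 E=1 Z=2 Q=3
Draw 10: a1=1.281, a2=0.714, a3=0.348, a0=2.343; τ=−ln(0.4882)/2.343=0.306 → t=4.636; u2·a0=0.0562·2.343=0.132 ≤ a1=1.281 → R1 fires; R=5 E=2 Z=2 Q=2
Draw 11: a1=0.854, a2=0.714, a3=0.696, a0=2.264; τ=−ln(0.6211)/2.264=0.210 → t=4.846 > T=4.84: stop.
Read off E at T=4.84: 2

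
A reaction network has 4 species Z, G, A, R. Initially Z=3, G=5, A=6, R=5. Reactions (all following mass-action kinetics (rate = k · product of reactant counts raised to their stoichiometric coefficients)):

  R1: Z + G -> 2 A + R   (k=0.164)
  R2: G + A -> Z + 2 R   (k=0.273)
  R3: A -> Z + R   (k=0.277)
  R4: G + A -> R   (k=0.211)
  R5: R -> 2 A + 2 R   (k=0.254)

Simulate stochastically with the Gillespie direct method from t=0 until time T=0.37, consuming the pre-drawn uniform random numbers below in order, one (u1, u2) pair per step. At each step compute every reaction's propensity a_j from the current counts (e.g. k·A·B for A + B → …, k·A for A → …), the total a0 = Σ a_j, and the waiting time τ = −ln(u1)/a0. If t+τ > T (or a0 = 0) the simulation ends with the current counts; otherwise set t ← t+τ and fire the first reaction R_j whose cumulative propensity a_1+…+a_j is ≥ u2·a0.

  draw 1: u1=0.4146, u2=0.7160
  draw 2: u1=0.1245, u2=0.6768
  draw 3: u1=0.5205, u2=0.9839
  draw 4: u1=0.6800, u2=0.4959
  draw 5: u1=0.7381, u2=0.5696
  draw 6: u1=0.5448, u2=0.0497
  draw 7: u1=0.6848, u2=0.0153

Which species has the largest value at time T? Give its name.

Dominant species at T: R

t=0.000: Z=3 G=5 A=6 R=5
Draw 1: a1=2.460, a2=8.190, a3=1.662, a4=6.330, a5=1.270, a0=19.912; τ=−ln(0.4146)/19.912=0.044 → t=0.044; u2·a0=0.7160·19.912=14.257; a1+…+a3=12.312 < 14.257 ≤ a1+…+a4=18.642 → R4 fires; Z=3 G=4 A=5 R=6
Draw 2: a1=1.968, a2=5.460, a3=1.385, a4=4.220, a5=1.524, a0=14.557; τ=−ln(0.1245)/14.557=0.143 → t=0.187; u2·a0=0.6768·14.557=9.852; a1+…+a3=8.813 < 9.852 ≤ a1+…+a4=13.033 → R4 fires; Z=3 G=3 A=4 R=7
Draw 3: a1=1.476, a2=3.276, a3=1.108, a4=2.532, a5=1.778, a0=10.170; τ=−ln(0.5205)/10.170=0.064 → t=0.252; u2·a0=0.9839·10.170=10.006; a1+…+a4=8.392 < 10.006 ≤ a1+…+a5=10.170 → R5 fires; Z=3 G=3 A=6 R=8
Draw 4: a1=1.476, a2=4.914, a3=1.662, a4=3.798, a5=2.032, a0=13.882; τ=−ln(0.6800)/13.882=0.028 → t=0.279; u2·a0=0.4959·13.882=6.884; a1+a2=6.390 < 6.884 ≤ a1+…+a3=8.052 → R3 fires; Z=4 G=3 A=5 R=9
Draw 5: a1=1.968, a2=4.095, a3=1.385, a4=3.165, a5=2.286, a0=12.899; τ=−ln(0.7381)/12.899=0.024 → t=0.303; u2·a0=0.5696·12.899=7.347; a1+a2=6.063 < 7.347 ≤ a1+…+a3=7.448 → R3 fires; Z=5 G=3 A=4 R=10
Draw 6: a1=2.460, a2=3.276, a3=1.108, a4=2.532, a5=2.540, a0=11.916; τ=−ln(0.5448)/11.916=0.051 → t=0.354; u2·a0=0.0497·11.916=0.592 ≤ a1=2.460 → R1 fires; Z=4 G=2 A=6 R=11
Draw 7: a1=1.312, a2=3.276, a3=1.662, a4=2.532, a5=2.794, a0=11.576; τ=−ln(0.6848)/11.576=0.033 → t=0.387 > T=0.37: stop.
At T=0.37: Z=4 G=2 A=6 R=11; the largest is R.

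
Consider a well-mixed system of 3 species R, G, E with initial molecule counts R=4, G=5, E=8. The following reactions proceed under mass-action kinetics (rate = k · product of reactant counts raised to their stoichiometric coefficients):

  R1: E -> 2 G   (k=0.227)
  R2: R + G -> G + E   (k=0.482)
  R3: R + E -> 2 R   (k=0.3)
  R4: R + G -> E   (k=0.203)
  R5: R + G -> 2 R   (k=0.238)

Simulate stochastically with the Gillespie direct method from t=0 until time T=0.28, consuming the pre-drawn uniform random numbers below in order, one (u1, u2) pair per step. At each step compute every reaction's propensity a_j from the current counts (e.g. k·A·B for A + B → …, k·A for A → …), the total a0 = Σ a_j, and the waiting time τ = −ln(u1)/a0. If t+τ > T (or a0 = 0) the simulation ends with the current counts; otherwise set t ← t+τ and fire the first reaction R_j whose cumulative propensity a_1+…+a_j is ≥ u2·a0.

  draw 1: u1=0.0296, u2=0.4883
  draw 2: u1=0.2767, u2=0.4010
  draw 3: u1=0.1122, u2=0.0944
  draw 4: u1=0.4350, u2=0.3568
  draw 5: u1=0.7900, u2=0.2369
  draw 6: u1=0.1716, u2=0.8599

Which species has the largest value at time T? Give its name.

Dominant species at T: E

t=0.000: R=4 G=5 E=8
Draw 1: a1=1.816, a2=9.640, a3=9.600, a4=4.060, a5=4.760, a0=29.876; τ=−ln(0.0296)/29.876=0.118 → t=0.118; u2·a0=0.4883·29.876=14.588; a1+a2=11.456 < 14.588 ≤ a1+…+a3=21.056 → R3 fires; R=5 G=5 E=7
Draw 2: a1=1.589, a2=12.050, a3=10.500, a4=5.075, a5=5.950, a0=35.164; τ=−ln(0.2767)/35.164=0.037 → t=0.154; u2·a0=0.4010·35.164=14.101; a1+a2=13.639 < 14.101 ≤ a1+…+a3=24.139 → R3 fires; R=6 G=5 E=6
Draw 3: a1=1.362, a2=14.460, a3=10.800, a4=6.090, a5=7.140, a0=39.852; τ=−ln(0.1122)/39.852=0.055 → t=0.209; u2·a0=0.0944·39.852=3.762; a1=1.362 < 3.762 ≤ a1+a2=15.822 → R2 fires; R=5 G=5 E=7
Draw 4: a1=1.589, a2=12.050, a3=10.500, a4=5.075, a5=5.950, a0=35.164; τ=−ln(0.4350)/35.164=0.024 → t=0.233; u2·a0=0.3568·35.164=12.547; a1=1.589 < 12.547 ≤ a1+a2=13.639 → R2 fires; R=4 G=5 E=8
Draw 5: a1=1.816, a2=9.640, a3=9.600, a4=4.060, a5=4.760, a0=29.876; τ=−ln(0.7900)/29.876=0.008 → t=0.241; u2·a0=0.2369·29.876=7.078; a1=1.816 < 7.078 ≤ a1+a2=11.456 → R2 fires; R=3 G=5 E=9
Draw 6: a1=2.043, a2=7.230, a3=8.100, a4=3.045, a5=3.570, a0=23.988; τ=−ln(0.1716)/23.988=0.073 → t=0.314 > T=0.28: stop.
At T=0.28: R=3 G=5 E=9; the largest is E.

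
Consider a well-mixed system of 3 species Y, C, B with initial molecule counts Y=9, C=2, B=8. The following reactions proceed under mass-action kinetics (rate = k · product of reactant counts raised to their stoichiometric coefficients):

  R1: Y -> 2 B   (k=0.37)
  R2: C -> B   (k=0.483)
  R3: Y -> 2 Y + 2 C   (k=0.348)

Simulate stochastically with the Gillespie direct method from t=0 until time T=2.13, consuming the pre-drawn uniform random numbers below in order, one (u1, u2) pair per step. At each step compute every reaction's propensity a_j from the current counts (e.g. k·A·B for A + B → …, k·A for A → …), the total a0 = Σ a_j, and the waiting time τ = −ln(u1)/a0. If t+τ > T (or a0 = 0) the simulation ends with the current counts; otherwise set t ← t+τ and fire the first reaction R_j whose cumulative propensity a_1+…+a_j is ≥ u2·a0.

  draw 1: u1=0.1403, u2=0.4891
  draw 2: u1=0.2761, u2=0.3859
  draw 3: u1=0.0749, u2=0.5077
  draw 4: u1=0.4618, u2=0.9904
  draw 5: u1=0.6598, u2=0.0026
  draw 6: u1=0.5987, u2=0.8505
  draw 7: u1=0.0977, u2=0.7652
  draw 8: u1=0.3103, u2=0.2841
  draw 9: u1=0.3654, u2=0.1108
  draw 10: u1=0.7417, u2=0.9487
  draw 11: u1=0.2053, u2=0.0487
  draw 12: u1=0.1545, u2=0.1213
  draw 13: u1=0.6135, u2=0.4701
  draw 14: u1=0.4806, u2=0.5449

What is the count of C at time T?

t=0.000: Y=9 C=2 B=8
Draw 1: a1=3.330, a2=0.966, a3=3.132, a0=7.428; τ=−ln(0.1403)/7.428=0.264 → t=0.264; u2·a0=0.4891·7.428=3.633; a1=3.330 < 3.633 ≤ a1+a2=4.296 → R2 fires; Y=9 C=1 B=9
Draw 2: a1=3.330, a2=0.483, a3=3.132, a0=6.945; τ=−ln(0.2761)/6.945=0.185 → t=0.450; u2·a0=0.3859·6.945=2.680 ≤ a1=3.330 → R1 fires; Y=8 C=1 B=11
Draw 3: a1=2.960, a2=0.483, a3=2.784, a0=6.227; τ=−ln(0.0749)/6.227=0.416 → t=0.866; u2·a0=0.5077·6.227=3.161; a1=2.960 < 3.161 ≤ a1+a2=3.443 → R2 fires; Y=8 C=0 B=12
Draw 4: a1=2.960, a2=0.000, a3=2.784, a0=5.744; τ=−ln(0.4618)/5.744=0.135 → t=1.000; u2·a0=0.9904·5.744=5.689; a1+a2=2.960 < 5.689 ≤ a1+…+a3=5.744 → R3 fires; Y=9 C=2 B=12
Draw 5: a1=3.330, a2=0.966, a3=3.132, a0=7.428; τ=−ln(0.6598)/7.428=0.056 → t=1.056; u2·a0=0.0026·7.428=0.019 ≤ a1=3.330 → R1 fires; Y=8 C=2 B=14
Draw 6: a1=2.960, a2=0.966, a3=2.784, a0=6.710; τ=−ln(0.5987)/6.710=0.076 → t=1.133; u2·a0=0.8505·6.710=5.707; a1+a2=3.926 < 5.707 ≤ a1+…+a3=6.710 → R3 fires; Y=9 C=4 B=14
Draw 7: a1=3.330, a2=1.932, a3=3.132, a0=8.394; τ=−ln(0.0977)/8.394=0.277 → t=1.410; u2·a0=0.7652·8.394=6.423; a1+a2=5.262 < 6.423 ≤ a1+…+a3=8.394 → R3 fires; Y=10 C=6 B=14
Draw 8: a1=3.700, a2=2.898, a3=3.480, a0=10.078; τ=−ln(0.3103)/10.078=0.116 → t=1.526; u2·a0=0.2841·10.078=2.863 ≤ a1=3.700 → R1 fires; Y=9 C=6 B=16
Draw 9: a1=3.330, a2=2.898, a3=3.132, a0=9.360; τ=−ln(0.3654)/9.360=0.108 → t=1.634; u2·a0=0.1108·9.360=1.037 ≤ a1=3.330 → R1 fires; Y=8 C=6 B=18
Draw 10: a1=2.960, a2=2.898, a3=2.784, a0=8.642; τ=−ln(0.7417)/8.642=0.035 → t=1.668; u2·a0=0.9487·8.642=8.199; a1+a2=5.858 < 8.199 ≤ a1+…+a3=8.642 → R3 fires; Y=9 C=8 B=18
Draw 11: a1=3.330, a2=3.864, a3=3.132, a0=10.326; τ=−ln(0.2053)/10.326=0.153 → t=1.822; u2·a0=0.0487·10.326=0.503 ≤ a1=3.330 → R1 fires; Y=8 C=8 B=20
Draw 12: a1=2.960, a2=3.864, a3=2.784, a0=9.608; τ=−ln(0.1545)/9.608=0.194 → t=2.016; u2·a0=0.1213·9.608=1.165 ≤ a1=2.960 → R1 fires; Y=7 C=8 B=22
Draw 13: a1=2.590, a2=3.864, a3=2.436, a0=8.890; τ=−ln(0.6135)/8.890=0.055 → t=2.071; u2·a0=0.4701·8.890=4.179; a1=2.590 < 4.179 ≤ a1+a2=6.454 → R2 fires; Y=7 C=7 B=23
Draw 14: a1=2.590, a2=3.381, a3=2.436, a0=8.407; τ=−ln(0.4806)/8.407=0.087 → t=2.158 > T=2.13: stop.
Read off C at T=2.13: 7

C at T = 7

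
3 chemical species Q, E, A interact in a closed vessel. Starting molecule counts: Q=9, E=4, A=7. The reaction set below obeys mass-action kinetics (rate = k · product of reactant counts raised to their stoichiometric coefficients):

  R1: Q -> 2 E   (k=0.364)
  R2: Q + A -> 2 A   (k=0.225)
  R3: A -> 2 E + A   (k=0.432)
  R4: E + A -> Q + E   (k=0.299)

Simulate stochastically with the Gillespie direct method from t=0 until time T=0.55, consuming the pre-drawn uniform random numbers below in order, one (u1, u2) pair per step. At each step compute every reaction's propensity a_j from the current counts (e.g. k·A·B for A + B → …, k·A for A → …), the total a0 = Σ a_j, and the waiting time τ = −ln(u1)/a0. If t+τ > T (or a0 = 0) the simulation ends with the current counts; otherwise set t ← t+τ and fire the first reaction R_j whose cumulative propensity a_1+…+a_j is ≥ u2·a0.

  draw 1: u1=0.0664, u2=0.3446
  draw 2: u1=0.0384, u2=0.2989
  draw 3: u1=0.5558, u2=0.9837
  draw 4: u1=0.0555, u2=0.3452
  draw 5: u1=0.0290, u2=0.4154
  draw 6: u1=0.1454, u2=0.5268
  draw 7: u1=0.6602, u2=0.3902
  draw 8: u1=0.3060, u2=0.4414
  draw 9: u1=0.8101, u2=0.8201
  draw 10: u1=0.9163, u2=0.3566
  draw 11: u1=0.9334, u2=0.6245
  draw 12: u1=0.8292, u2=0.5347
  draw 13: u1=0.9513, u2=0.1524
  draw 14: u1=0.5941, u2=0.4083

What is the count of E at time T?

t=0.000: Q=9 E=4 A=7
Draw 1: a1=3.276, a2=14.175, a3=3.024, a4=8.372, a0=28.847; τ=−ln(0.0664)/28.847=0.094 → t=0.094; u2·a0=0.3446·28.847=9.941; a1=3.276 < 9.941 ≤ a1+a2=17.451 → R2 fires; Q=8 E=4 A=8
Draw 2: a1=2.912, a2=14.400, a3=3.456, a4=9.568, a0=30.336; τ=−ln(0.0384)/30.336=0.107 → t=0.201; u2·a0=0.2989·30.336=9.067; a1=2.912 < 9.067 ≤ a1+a2=17.312 → R2 fires; Q=7 E=4 A=9
Draw 3: a1=2.548, a2=14.175, a3=3.888, a4=10.764, a0=31.375; τ=−ln(0.5558)/31.375=0.019 → t=0.220; u2·a0=0.9837·31.375=30.864; a1+…+a3=20.611 < 30.864 ≤ a1+…+a4=31.375 → R4 fires; Q=8 E=4 A=8
Draw 4: a1=2.912, a2=14.400, a3=3.456, a4=9.568, a0=30.336; τ=−ln(0.0555)/30.336=0.095 → t=0.316; u2·a0=0.3452·30.336=10.472; a1=2.912 < 10.472 ≤ a1+a2=17.312 → R2 fires; Q=7 E=4 A=9
Draw 5: a1=2.548, a2=14.175, a3=3.888, a4=10.764, a0=31.375; τ=−ln(0.0290)/31.375=0.113 → t=0.428; u2·a0=0.4154·31.375=13.033; a1=2.548 < 13.033 ≤ a1+a2=16.723 → R2 fires; Q=6 E=4 A=10
Draw 6: a1=2.184, a2=13.500, a3=4.320, a4=11.960, a0=31.964; τ=−ln(0.1454)/31.964=0.060 → t=0.489; u2·a0=0.5268·31.964=16.839; a1+a2=15.684 < 16.839 ≤ a1+…+a3=20.004 → R3 fires; Q=6 E=6 A=10
Draw 7: a1=2.184, a2=13.500, a3=4.320, a4=17.940, a0=37.944; τ=−ln(0.6602)/37.944=0.011 → t=0.500; u2·a0=0.3902·37.944=14.806; a1=2.184 < 14.806 ≤ a1+a2=15.684 → R2 fires; Q=5 E=6 A=11
Draw 8: a1=1.820, a2=12.375, a3=4.752, a4=19.734, a0=38.681; τ=−ln(0.3060)/38.681=0.031 → t=0.530; u2·a0=0.4414·38.681=17.074; a1+a2=14.195 < 17.074 ≤ a1+…+a3=18.947 → R3 fires; Q=5 E=8 A=11
Draw 9: a1=1.820, a2=12.375, a3=4.752, a4=26.312, a0=45.259; τ=−ln(0.8101)/45.259=0.005 → t=0.535; u2·a0=0.8201·45.259=37.117; a1+…+a3=18.947 < 37.117 ≤ a1+…+a4=45.259 → R4 fires; Q=6 E=8 A=10
Draw 10: a1=2.184, a2=13.500, a3=4.320, a4=23.920, a0=43.924; τ=−ln(0.9163)/43.924=0.002 → t=0.537; u2·a0=0.3566·43.924=15.663; a1=2.184 < 15.663 ≤ a1+a2=15.684 → R2 fires; Q=5 E=8 A=11
Draw 11: a1=1.820, a2=12.375, a3=4.752, a4=26.312, a0=45.259; τ=−ln(0.9334)/45.259=0.002 → t=0.538; u2·a0=0.6245·45.259=28.264; a1+…+a3=18.947 < 28.264 ≤ a1+…+a4=45.259 → R4 fires; Q=6 E=8 A=10
Draw 12: a1=2.184, a2=13.500, a3=4.320, a4=23.920, a0=43.924; τ=−ln(0.8292)/43.924=0.004 → t=0.543; u2·a0=0.5347·43.924=23.486; a1+…+a3=20.004 < 23.486 ≤ a1+…+a4=43.924 → R4 fires; Q=7 E=8 A=9
Draw 13: a1=2.548, a2=14.175, a3=3.888, a4=21.528, a0=42.139; τ=−ln(0.9513)/42.139=0.001 → t=0.544; u2·a0=0.1524·42.139=6.422; a1=2.548 < 6.422 ≤ a1+a2=16.723 → R2 fires; Q=6 E=8 A=10
Draw 14: a1=2.184, a2=13.500, a3=4.320, a4=23.920, a0=43.924; τ=−ln(0.5941)/43.924=0.012 → t=0.556 > T=0.55: stop.
Read off E at T=0.55: 8

E at T = 8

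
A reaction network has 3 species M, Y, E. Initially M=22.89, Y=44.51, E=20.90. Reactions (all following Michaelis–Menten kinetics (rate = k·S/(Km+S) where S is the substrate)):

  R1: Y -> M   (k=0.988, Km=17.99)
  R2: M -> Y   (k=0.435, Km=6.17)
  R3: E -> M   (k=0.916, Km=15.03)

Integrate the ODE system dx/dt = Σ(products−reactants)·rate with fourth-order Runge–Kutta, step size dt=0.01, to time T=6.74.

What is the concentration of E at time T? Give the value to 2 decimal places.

E at T = 17.44

RK4 with dt=0.01: 674 steps to T=6.74. Trajectory (selected grid times):
t=0.00: M=22.89 Y=44.51 E=20.90
t=0.75: M=23.56 Y=44.24 E=20.50
t=1.50: M=24.22 Y=43.97 E=20.11
t=2.25: M=24.88 Y=43.71 E=19.72
t=3.00: M=25.53 Y=43.45 E=19.33
t=3.74: M=26.16 Y=43.19 E=18.95
t=4.49: M=26.80 Y=42.93 E=18.57
t=5.24: M=27.44 Y=42.68 E=18.19
t=5.99: M=28.06 Y=42.42 E=17.81
t=6.74: M=28.69 Y=42.17 E=17.44
Read off E at T=6.74: 17.44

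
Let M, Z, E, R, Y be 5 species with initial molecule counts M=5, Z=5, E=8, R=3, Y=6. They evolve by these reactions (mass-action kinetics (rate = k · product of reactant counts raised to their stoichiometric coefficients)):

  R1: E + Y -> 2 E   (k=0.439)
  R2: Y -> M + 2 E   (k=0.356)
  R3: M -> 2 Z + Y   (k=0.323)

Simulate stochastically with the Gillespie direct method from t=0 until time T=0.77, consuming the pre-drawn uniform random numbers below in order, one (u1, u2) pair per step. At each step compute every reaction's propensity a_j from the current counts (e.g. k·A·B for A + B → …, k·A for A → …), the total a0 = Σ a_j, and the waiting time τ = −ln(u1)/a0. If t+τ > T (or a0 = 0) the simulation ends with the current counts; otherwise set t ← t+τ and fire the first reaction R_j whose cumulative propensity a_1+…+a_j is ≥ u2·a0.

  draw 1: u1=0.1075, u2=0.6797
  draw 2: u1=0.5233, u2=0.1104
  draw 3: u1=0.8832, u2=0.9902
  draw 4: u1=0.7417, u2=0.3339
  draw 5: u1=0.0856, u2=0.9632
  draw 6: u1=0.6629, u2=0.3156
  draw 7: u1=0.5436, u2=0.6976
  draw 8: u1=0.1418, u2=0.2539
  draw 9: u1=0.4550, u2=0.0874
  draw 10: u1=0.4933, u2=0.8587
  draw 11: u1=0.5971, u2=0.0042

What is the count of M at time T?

t=0.000: M=5 Z=5 E=8 R=3 Y=6
Draw 1: a1=21.072, a2=2.136, a3=1.615, a0=24.823; τ=−ln(0.1075)/24.823=0.090 → t=0.090; u2·a0=0.6797·24.823=16.872 ≤ a1=21.072 → R1 fires; M=5 Z=5 E=9 R=3 Y=5
Draw 2: a1=19.755, a2=1.780, a3=1.615, a0=23.150; τ=−ln(0.5233)/23.150=0.028 → t=0.118; u2·a0=0.1104·23.150=2.556 ≤ a1=19.755 → R1 fires; M=5 Z=5 E=10 R=3 Y=4
Draw 3: a1=17.560, a2=1.424, a3=1.615, a0=20.599; τ=−ln(0.8832)/20.599=0.006 → t=0.124; u2·a0=0.9902·20.599=20.397; a1+a2=18.984 < 20.397 ≤ a1+…+a3=20.599 → R3 fires; M=4 Z=7 E=10 R=3 Y=5
Draw 4: a1=21.950, a2=1.780, a3=1.292, a0=25.022; τ=−ln(0.7417)/25.022=0.012 → t=0.136; u2·a0=0.3339·25.022=8.355 ≤ a1=21.950 → R1 fires; M=4 Z=7 E=11 R=3 Y=4
Draw 5: a1=19.316, a2=1.424, a3=1.292, a0=22.032; τ=−ln(0.0856)/22.032=0.112 → t=0.247; u2·a0=0.9632·22.032=21.221; a1+a2=20.740 < 21.221 ≤ a1+…+a3=22.032 → R3 fires; M=3 Z=9 E=11 R=3 Y=5
Draw 6: a1=24.145, a2=1.780, a3=0.969, a0=26.894; τ=−ln(0.6629)/26.894=0.015 → t=0.263; u2·a0=0.3156·26.894=8.488 ≤ a1=24.145 → R1 fires; M=3 Z=9 E=12 R=3 Y=4
Draw 7: a1=21.072, a2=1.424, a3=0.969, a0=23.465; τ=−ln(0.5436)/23.465=0.026 → t=0.289; u2·a0=0.6976·23.465=16.369 ≤ a1=21.072 → R1 fires; M=3 Z=9 E=13 R=3 Y=3
Draw 8: a1=17.121, a2=1.068, a3=0.969, a0=19.158; τ=−ln(0.1418)/19.158=0.102 → t=0.391; u2·a0=0.2539·19.158=4.864 ≤ a1=17.121 → R1 fires; M=3 Z=9 E=14 R=3 Y=2
Draw 9: a1=12.292, a2=0.712, a3=0.969, a0=13.973; τ=−ln(0.4550)/13.973=0.056 → t=0.447; u2·a0=0.0874·13.973=1.221 ≤ a1=12.292 → R1 fires; M=3 Z=9 E=15 R=3 Y=1
Draw 10: a1=6.585, a2=0.356, a3=0.969, a0=7.910; τ=−ln(0.4933)/7.910=0.089 → t=0.536; u2·a0=0.8587·7.910=6.792; a1=6.585 < 6.792 ≤ a1+a2=6.941 → R2 fires; M=4 Z=9 E=17 R=3 Y=0
Draw 11: a1=0.000, a2=0.000, a3=1.292, a0=1.292; τ=−ln(0.5971)/1.292=0.399 → t=0.935 > T=0.77: stop.
Read off M at T=0.77: 4

M at T = 4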